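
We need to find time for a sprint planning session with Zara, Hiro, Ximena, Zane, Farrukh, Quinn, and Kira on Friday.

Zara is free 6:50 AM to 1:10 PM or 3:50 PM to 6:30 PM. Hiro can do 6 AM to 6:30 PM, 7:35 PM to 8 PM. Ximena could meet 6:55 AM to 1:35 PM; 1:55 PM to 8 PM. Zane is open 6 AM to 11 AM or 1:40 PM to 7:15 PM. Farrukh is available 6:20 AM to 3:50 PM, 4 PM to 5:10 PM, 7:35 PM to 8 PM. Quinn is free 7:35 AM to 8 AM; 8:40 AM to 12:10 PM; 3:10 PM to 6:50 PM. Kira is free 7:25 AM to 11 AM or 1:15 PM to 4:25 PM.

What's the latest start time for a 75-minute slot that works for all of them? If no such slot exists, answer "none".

09:45

Zara ∩ Hiro: 06:50-13:10, 15:50-18:30.
Zara ∩ Hiro ∩ Ximena: 06:55-13:10, 15:50-18:30.
Zara ∩ Hiro ∩ Ximena ∩ Zane: 06:55-11:00, 15:50-18:30.
Zara ∩ Hiro ∩ Ximena ∩ Zane ∩ Farrukh: 06:55-11:00, 16:00-17:10.
Zara ∩ Hiro ∩ Ximena ∩ Zane ∩ Farrukh ∩ Quinn: 07:35-08:00, 08:40-11:00, 16:00-17:10.
Zara ∩ Hiro ∩ Ximena ∩ Zane ∩ Farrukh ∩ Quinn ∩ Kira: 07:35-08:00, 08:40-11:00, 16:00-16:25.
So the common availability across everyone is 07:35-08:00, 08:40-11:00, 16:00-16:25.
The last common window of at least 75 minutes is 08:40-11:00; a 75-minute meeting can start as late as 09:45 and still end by 11:00.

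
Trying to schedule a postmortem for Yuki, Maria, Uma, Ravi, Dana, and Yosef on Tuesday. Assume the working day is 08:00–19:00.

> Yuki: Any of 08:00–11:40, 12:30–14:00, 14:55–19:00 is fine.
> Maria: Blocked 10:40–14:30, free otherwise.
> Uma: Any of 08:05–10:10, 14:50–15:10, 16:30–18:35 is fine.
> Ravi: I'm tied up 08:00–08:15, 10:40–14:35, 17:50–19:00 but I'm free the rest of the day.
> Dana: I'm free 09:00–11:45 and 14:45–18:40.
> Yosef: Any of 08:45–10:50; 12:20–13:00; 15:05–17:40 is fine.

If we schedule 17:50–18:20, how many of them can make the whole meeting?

4

Yuki free: 08:00-11:40, 12:30-14:00, 14:55-19:00.
Maria free: 08:00-10:40, 14:30-19:00 (invert busy blocks within the working day).
Uma free: 08:05-10:10, 14:50-15:10, 16:30-18:35.
Ravi free: 08:15-10:40, 14:35-17:50 (invert busy blocks within the working day).
Dana free: 09:00-11:45, 14:45-18:40.
Yosef free: 08:45-10:50, 12:20-13:00, 15:05-17:40.
Yuki, Maria, Uma, and Dana can make the full 17:50-18:20 slot — that's 4.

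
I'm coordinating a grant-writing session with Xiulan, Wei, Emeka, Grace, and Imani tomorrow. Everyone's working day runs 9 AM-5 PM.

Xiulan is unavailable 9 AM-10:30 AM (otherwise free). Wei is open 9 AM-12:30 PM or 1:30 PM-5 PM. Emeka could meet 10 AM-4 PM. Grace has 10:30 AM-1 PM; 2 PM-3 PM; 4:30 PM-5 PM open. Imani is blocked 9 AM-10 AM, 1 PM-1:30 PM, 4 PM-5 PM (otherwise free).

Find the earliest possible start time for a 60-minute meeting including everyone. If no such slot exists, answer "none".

10:30

Xiulan free: 10:30-17:00 (invert busy blocks within the working day).
Wei free: 09:00-12:30, 13:30-17:00.
Emeka free: 10:00-16:00.
Grace free: 10:30-13:00, 14:00-15:00, 16:30-17:00.
Imani free: 10:00-13:00, 13:30-16:00 (invert busy blocks within the working day).
Xiulan ∩ Wei: 10:30-12:30, 13:30-17:00.
Xiulan ∩ Wei ∩ Emeka: 10:30-12:30, 13:30-16:00.
Xiulan ∩ Wei ∩ Emeka ∩ Grace: 10:30-12:30, 14:00-15:00.
Xiulan ∩ Wei ∩ Emeka ∩ Grace ∩ Imani: 10:30-12:30, 14:00-15:00.
The first common window of at least 60 minutes is 10:30-12:30, so the earliest start is 10:30.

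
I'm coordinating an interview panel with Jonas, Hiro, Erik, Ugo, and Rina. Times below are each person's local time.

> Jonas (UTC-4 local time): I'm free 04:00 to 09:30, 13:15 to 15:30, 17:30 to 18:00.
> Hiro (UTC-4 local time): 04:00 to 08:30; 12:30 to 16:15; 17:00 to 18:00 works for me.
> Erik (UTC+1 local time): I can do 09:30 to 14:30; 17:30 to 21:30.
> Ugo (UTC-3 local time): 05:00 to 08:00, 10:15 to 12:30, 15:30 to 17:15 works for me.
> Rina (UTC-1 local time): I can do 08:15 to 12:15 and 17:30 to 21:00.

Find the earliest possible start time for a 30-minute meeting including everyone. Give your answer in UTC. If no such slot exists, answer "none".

09:15

Jonas in UTC: 08:00-13:30, 17:15-19:30, 21:30-22:00 (add 4h to convert from UTC-4).
Hiro in UTC: 08:00-12:30, 16:30-20:15, 21:00-22:00 (add 4h to convert from UTC-4).
Erik in UTC: 08:30-13:30, 16:30-20:30 (subtract 1h to convert from UTC+1).
Ugo in UTC: 08:00-11:00, 13:15-15:30, 18:30-20:15 (add 3h to convert from UTC-3).
Rina in UTC: 09:15-13:15, 18:30-22:00 (add 1h to convert from UTC-1).
Jonas ∩ Hiro: 08:00-12:30, 17:15-19:30, 21:30-22:00.
Jonas ∩ Hiro ∩ Erik: 08:30-12:30, 17:15-19:30.
Jonas ∩ Hiro ∩ Erik ∩ Ugo: 08:30-11:00, 18:30-19:30.
Jonas ∩ Hiro ∩ Erik ∩ Ugo ∩ Rina: 09:15-11:00, 18:30-19:30.
The first common window of at least 30 minutes is 09:15-11:00, so the earliest start is 09:15.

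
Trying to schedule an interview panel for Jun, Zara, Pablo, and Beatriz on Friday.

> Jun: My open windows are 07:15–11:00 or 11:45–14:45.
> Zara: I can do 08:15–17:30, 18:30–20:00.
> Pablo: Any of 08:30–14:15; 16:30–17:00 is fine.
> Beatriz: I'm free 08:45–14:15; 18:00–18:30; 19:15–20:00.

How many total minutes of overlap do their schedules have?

285

Jun ∩ Zara: 08:15-11:00, 11:45-14:45.
Jun ∩ Zara ∩ Pablo: 08:30-11:00, 11:45-14:15.
Jun ∩ Zara ∩ Pablo ∩ Beatriz: 08:45-11:00, 11:45-14:15.
Those are the intersection windows.
Summing the common windows: 135 + 150 = 285 minutes.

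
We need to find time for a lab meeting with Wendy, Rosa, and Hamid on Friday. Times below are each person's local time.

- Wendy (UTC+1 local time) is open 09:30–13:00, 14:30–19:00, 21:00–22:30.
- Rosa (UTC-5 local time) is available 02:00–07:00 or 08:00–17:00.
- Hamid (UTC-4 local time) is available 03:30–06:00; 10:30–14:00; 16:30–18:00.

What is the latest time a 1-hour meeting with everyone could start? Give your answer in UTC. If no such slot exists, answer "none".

Wendy in UTC: 08:30-12:00, 13:30-18:00, 20:00-21:30 (subtract 1h to convert from UTC+1).
Rosa in UTC: 07:00-12:00, 13:00-22:00 (add 5h to convert from UTC-5).
Hamid in UTC: 07:30-10:00, 14:30-18:00, 20:30-22:00 (add 4h to convert from UTC-4).
Wendy ∩ Rosa: 08:30-12:00, 13:30-18:00, 20:00-21:30.
Wendy ∩ Rosa ∩ Hamid: 08:30-10:00, 14:30-18:00, 20:30-21:30.
The last common window of at least 60 minutes is 20:30-21:30; a 60-minute meeting can start as late as 20:30 and still end by 21:30.

20:30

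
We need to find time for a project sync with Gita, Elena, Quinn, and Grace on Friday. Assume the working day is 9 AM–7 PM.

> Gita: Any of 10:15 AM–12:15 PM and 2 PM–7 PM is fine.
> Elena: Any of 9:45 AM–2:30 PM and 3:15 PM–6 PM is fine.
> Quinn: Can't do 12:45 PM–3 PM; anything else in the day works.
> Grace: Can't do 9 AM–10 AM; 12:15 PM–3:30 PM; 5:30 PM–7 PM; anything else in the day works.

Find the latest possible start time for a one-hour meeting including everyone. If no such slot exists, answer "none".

16:30

Gita free: 10:15-12:15, 14:00-19:00.
Elena free: 09:45-14:30, 15:15-18:00.
Quinn free: 09:00-12:45, 15:00-19:00 (invert busy blocks within the working day).
Grace free: 10:00-12:15, 15:30-17:30 (invert busy blocks within the working day).
Gita ∩ Elena: 10:15-12:15, 14:00-14:30, 15:15-18:00.
Gita ∩ Elena ∩ Quinn: 10:15-12:15, 15:15-18:00.
Gita ∩ Elena ∩ Quinn ∩ Grace: 10:15-12:15, 15:30-17:30.
So the common availability across everyone is 10:15-12:15, 15:30-17:30.
The last common window of at least 60 minutes is 15:30-17:30; a 60-minute meeting can start as late as 16:30 and still end by 17:30.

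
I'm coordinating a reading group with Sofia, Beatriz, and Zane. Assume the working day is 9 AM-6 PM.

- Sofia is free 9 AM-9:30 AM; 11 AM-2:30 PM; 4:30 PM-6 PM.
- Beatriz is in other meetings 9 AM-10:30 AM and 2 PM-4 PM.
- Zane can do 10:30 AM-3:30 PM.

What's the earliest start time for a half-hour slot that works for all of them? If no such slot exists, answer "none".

Sofia free: 09:00-09:30, 11:00-14:30, 16:30-18:00.
Beatriz free: 10:30-14:00, 16:00-18:00 (invert busy blocks within the working day).
Zane free: 10:30-15:30.
Sofia ∩ Beatriz: 11:00-14:00, 16:30-18:00.
Sofia ∩ Beatriz ∩ Zane: 11:00-14:00.
The first common window of at least 30 minutes is 11:00-14:00, so the earliest start is 11:00.

11:00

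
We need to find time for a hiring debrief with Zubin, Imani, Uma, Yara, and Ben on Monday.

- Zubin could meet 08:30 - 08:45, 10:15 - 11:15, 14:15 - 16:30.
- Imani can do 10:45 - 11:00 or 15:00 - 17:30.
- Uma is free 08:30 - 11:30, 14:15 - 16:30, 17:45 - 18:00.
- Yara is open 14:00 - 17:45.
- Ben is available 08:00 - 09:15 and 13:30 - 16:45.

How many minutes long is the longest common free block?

90

Zubin ∩ Imani: 10:45-11:00, 15:00-16:30.
Zubin ∩ Imani ∩ Uma: 10:45-11:00, 15:00-16:30.
Zubin ∩ Imani ∩ Uma ∩ Yara: 15:00-16:30.
Zubin ∩ Imani ∩ Uma ∩ Yara ∩ Ben: 15:00-16:30.
The longest is 15:00-16:30 at 90 minutes.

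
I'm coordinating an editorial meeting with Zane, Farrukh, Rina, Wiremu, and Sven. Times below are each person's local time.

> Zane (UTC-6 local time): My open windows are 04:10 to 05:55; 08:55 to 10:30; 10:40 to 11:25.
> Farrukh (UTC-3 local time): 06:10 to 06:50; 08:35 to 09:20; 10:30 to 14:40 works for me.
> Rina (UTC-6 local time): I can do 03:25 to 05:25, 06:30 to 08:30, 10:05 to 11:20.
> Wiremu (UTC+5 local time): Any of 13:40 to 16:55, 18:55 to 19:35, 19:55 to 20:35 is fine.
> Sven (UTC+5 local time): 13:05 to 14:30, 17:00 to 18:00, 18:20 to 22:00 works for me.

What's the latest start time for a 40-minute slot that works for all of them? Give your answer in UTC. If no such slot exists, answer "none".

none

Zane in UTC: 10:10-11:55, 14:55-16:30, 16:40-17:25 (add 6h to convert from UTC-6).
Farrukh in UTC: 09:10-09:50, 11:35-12:20, 13:30-17:40 (add 3h to convert from UTC-3).
Rina in UTC: 09:25-11:25, 12:30-14:30, 16:05-17:20 (add 6h to convert from UTC-6).
Wiremu in UTC: 08:40-11:55, 13:55-14:35, 14:55-15:35 (subtract 5h to convert from UTC+5).
Sven in UTC: 08:05-09:30, 12:00-13:00, 13:20-17:00 (subtract 5h to convert from UTC+5).
Zane ∩ Farrukh: 11:35-11:55, 14:55-16:30, 16:40-17:25.
Zane ∩ Farrukh ∩ Rina: 16:05-16:30, 16:40-17:20.
Zane ∩ Farrukh ∩ Rina ∩ Wiremu: ∅.
Zane ∩ Farrukh ∩ Rina ∩ Wiremu ∩ Sven: ∅.
There is no time when everyone is free.
No common window is at least 40 minutes long.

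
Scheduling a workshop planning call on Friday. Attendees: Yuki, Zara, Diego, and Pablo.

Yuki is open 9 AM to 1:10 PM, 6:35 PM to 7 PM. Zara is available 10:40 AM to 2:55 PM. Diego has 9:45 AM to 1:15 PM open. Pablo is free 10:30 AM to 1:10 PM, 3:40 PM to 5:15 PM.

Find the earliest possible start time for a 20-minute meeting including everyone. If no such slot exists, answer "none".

Yuki ∩ Zara: 10:40-13:10.
Yuki ∩ Zara ∩ Diego: 10:40-13:10.
Yuki ∩ Zara ∩ Diego ∩ Pablo: 10:40-13:10.
Those are the intersection windows.
The first common window of at least 20 minutes is 10:40-13:10, so the earliest start is 10:40.

10:40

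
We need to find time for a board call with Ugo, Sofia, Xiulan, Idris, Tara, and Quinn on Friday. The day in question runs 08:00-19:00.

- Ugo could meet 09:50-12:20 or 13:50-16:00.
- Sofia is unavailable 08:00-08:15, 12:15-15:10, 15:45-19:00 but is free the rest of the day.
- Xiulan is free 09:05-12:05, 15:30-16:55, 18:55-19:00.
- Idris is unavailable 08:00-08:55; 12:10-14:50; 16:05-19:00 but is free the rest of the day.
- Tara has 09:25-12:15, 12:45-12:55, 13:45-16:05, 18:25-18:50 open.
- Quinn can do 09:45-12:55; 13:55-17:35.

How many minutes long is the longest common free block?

Ugo free: 09:50-12:20, 13:50-16:00.
Sofia free: 08:15-12:15, 15:10-15:45 (invert busy blocks within the working day).
Xiulan free: 09:05-12:05, 15:30-16:55, 18:55-19:00.
Idris free: 08:55-12:10, 14:50-16:05 (invert busy blocks within the working day).
Tara free: 09:25-12:15, 12:45-12:55, 13:45-16:05, 18:25-18:50.
Quinn free: 09:45-12:55, 13:55-17:35.
Ugo ∩ Sofia: 09:50-12:15, 15:10-15:45.
Ugo ∩ Sofia ∩ Xiulan: 09:50-12:05, 15:30-15:45.
Ugo ∩ Sofia ∩ Xiulan ∩ Idris: 09:50-12:05, 15:30-15:45.
Ugo ∩ Sofia ∩ Xiulan ∩ Idris ∩ Tara: 09:50-12:05, 15:30-15:45.
Ugo ∩ Sofia ∩ Xiulan ∩ Idris ∩ Tara ∩ Quinn: 09:50-12:05, 15:30-15:45.
Those are the intersection windows.
The longest is 09:50-12:05 at 135 minutes.

135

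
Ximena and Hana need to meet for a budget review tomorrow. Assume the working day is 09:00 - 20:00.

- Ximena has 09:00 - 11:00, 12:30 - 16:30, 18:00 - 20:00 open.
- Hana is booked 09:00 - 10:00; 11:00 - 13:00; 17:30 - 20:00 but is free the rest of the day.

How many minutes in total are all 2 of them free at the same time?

Ximena free: 09:00-11:00, 12:30-16:30, 18:00-20:00.
Hana free: 10:00-11:00, 13:00-17:30 (invert busy blocks within the working day).
Ximena ∩ Hana: 10:00-11:00, 13:00-16:30.
Summing the common windows: 60 + 210 = 270 minutes.

270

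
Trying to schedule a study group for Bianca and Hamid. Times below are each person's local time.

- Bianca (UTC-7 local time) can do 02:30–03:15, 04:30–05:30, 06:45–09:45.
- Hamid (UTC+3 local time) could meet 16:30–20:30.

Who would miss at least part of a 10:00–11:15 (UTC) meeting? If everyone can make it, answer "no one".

Bianca in UTC: 09:30-10:15, 11:30-12:30, 13:45-16:45 (add 7h to convert from UTC-7).
Hamid in UTC: 13:30-17:30 (subtract 3h to convert from UTC+3).
Bianca: not fully free for 10:00-11:15. Hamid: not fully free for 10:00-11:15.

Bianca, Hamid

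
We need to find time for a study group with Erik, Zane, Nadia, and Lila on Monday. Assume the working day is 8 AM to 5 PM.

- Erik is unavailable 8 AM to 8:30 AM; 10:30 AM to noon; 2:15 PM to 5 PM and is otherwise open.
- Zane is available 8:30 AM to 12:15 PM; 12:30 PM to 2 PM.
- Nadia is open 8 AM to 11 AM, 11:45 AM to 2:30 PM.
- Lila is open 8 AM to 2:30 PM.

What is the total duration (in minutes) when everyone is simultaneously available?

Erik free: 08:30-10:30, 12:00-14:15 (invert busy blocks within the working day).
Zane free: 08:30-12:15, 12:30-14:00.
Nadia free: 08:00-11:00, 11:45-14:30.
Lila free: 08:00-14:30.
Erik ∩ Zane: 08:30-10:30, 12:00-12:15, 12:30-14:00.
Erik ∩ Zane ∩ Nadia: 08:30-10:30, 12:00-12:15, 12:30-14:00.
Erik ∩ Zane ∩ Nadia ∩ Lila: 08:30-10:30, 12:00-12:15, 12:30-14:00.
Summing the common windows: 120 + 15 + 90 = 225 minutes.

225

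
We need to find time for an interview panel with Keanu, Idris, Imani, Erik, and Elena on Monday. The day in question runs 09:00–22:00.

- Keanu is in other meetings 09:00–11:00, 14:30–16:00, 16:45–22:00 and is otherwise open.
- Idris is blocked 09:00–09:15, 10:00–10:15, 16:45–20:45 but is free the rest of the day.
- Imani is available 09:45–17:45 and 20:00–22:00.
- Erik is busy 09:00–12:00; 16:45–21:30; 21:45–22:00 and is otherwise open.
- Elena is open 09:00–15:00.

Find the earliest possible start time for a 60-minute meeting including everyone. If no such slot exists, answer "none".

Keanu free: 11:00-14:30, 16:00-16:45 (invert busy blocks within the working day).
Idris free: 09:15-10:00, 10:15-16:45, 20:45-22:00 (invert busy blocks within the working day).
Imani free: 09:45-17:45, 20:00-22:00.
Erik free: 12:00-16:45, 21:30-21:45 (invert busy blocks within the working day).
Elena free: 09:00-15:00.
Keanu ∩ Idris: 11:00-14:30, 16:00-16:45.
Keanu ∩ Idris ∩ Imani: 11:00-14:30, 16:00-16:45.
Keanu ∩ Idris ∩ Imani ∩ Erik: 12:00-14:30, 16:00-16:45.
Keanu ∩ Idris ∩ Imani ∩ Erik ∩ Elena: 12:00-14:30.
Those are the intersection windows.
The first common window of at least 60 minutes is 12:00-14:30, so the earliest start is 12:00.

12:00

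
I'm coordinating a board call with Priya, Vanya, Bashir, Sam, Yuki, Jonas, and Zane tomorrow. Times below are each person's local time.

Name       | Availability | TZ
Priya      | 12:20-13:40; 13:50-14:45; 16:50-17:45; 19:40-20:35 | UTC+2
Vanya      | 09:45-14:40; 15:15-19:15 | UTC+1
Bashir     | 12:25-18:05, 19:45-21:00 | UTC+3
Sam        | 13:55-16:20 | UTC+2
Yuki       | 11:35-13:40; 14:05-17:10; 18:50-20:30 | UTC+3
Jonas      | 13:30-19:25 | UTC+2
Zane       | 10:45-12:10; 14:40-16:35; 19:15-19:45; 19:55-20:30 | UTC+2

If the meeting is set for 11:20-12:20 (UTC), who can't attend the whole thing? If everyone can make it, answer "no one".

Jonas, Priya, Sam, Zane

Priya in UTC: 10:20-11:40, 11:50-12:45, 14:50-15:45, 17:40-18:35 (subtract 2h to convert from UTC+2).
Vanya in UTC: 08:45-13:40, 14:15-18:15 (subtract 1h to convert from UTC+1).
Bashir in UTC: 09:25-15:05, 16:45-18:00 (subtract 3h to convert from UTC+3).
Sam in UTC: 11:55-14:20 (subtract 2h to convert from UTC+2).
Yuki in UTC: 08:35-10:40, 11:05-14:10, 15:50-17:30 (subtract 3h to convert from UTC+3).
Jonas in UTC: 11:30-17:25 (subtract 2h to convert from UTC+2).
Zane in UTC: 08:45-10:10, 12:40-14:35, 17:15-17:45, 17:55-18:30 (subtract 2h to convert from UTC+2).
Priya: not fully free for 11:20-12:20. Vanya: free for 11:20-12:20. Bashir: free for 11:20-12:20. Sam: not fully free for 11:20-12:20. Yuki: free for 11:20-12:20. Jonas: not fully free for 11:20-12:20. Zane: not fully free for 11:20-12:20.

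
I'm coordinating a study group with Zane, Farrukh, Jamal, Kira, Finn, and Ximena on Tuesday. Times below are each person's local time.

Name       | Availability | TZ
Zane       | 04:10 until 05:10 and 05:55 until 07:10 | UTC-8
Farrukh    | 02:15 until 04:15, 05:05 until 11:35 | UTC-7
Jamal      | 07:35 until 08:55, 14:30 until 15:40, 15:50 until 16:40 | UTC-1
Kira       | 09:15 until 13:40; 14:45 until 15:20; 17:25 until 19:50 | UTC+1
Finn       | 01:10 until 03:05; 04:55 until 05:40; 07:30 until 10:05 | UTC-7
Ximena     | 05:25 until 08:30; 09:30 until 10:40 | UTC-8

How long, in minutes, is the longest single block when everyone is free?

Zane in UTC: 12:10-13:10, 13:55-15:10 (add 8h to convert from UTC-8).
Farrukh in UTC: 09:15-11:15, 12:05-18:35 (add 7h to convert from UTC-7).
Jamal in UTC: 08:35-09:55, 15:30-16:40, 16:50-17:40 (add 1h to convert from UTC-1).
Kira in UTC: 08:15-12:40, 13:45-14:20, 16:25-18:50 (subtract 1h to convert from UTC+1).
Finn in UTC: 08:10-10:05, 11:55-12:40, 14:30-17:05 (add 7h to convert from UTC-7).
Ximena in UTC: 13:25-16:30, 17:30-18:40 (add 8h to convert from UTC-8).
Zane ∩ Farrukh: 12:10-13:10, 13:55-15:10.
Zane ∩ Farrukh ∩ Jamal: ∅.
Zane ∩ Farrukh ∩ Jamal ∩ Kira: ∅.
Zane ∩ Farrukh ∩ Jamal ∩ Kira ∩ Finn: ∅.
Zane ∩ Farrukh ∩ Jamal ∩ Kira ∩ Finn ∩ Ximena: ∅.
There is no time when everyone is free.
No common window exists, so the longest block is 0 minutes.

0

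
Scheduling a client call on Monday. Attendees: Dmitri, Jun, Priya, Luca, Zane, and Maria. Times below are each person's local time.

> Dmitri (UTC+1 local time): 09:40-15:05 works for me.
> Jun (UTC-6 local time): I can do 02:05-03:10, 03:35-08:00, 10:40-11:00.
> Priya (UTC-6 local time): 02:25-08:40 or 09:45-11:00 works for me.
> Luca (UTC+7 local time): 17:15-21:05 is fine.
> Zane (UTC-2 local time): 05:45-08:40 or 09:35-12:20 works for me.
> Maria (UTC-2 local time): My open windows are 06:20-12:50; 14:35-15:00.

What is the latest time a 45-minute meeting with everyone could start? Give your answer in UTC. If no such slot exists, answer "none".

13:15

Dmitri in UTC: 08:40-14:05 (subtract 1h to convert from UTC+1).
Jun in UTC: 08:05-09:10, 09:35-14:00, 16:40-17:00 (add 6h to convert from UTC-6).
Priya in UTC: 08:25-14:40, 15:45-17:00 (add 6h to convert from UTC-6).
Luca in UTC: 10:15-14:05 (subtract 7h to convert from UTC+7).
Zane in UTC: 07:45-10:40, 11:35-14:20 (add 2h to convert from UTC-2).
Maria in UTC: 08:20-14:50, 16:35-17:00 (add 2h to convert from UTC-2).
Dmitri ∩ Jun: 08:40-09:10, 09:35-14:00.
Dmitri ∩ Jun ∩ Priya: 08:40-09:10, 09:35-14:00.
Dmitri ∩ Jun ∩ Priya ∩ Luca: 10:15-14:00.
Dmitri ∩ Jun ∩ Priya ∩ Luca ∩ Zane: 10:15-10:40, 11:35-14:00.
Dmitri ∩ Jun ∩ Priya ∩ Luca ∩ Zane ∩ Maria: 10:15-10:40, 11:35-14:00.
So the common availability across everyone is 10:15-10:40, 11:35-14:00.
The last common window of at least 45 minutes is 11:35-14:00; a 45-minute meeting can start as late as 13:15 and still end by 14:00.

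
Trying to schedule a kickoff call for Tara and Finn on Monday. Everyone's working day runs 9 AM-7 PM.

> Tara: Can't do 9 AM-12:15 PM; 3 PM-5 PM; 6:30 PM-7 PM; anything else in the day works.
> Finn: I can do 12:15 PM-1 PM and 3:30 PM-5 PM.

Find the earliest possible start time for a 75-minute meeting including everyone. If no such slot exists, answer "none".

Tara free: 12:15-15:00, 17:00-18:30 (invert busy blocks within the working day).
Finn free: 12:15-13:00, 15:30-17:00.
Tara ∩ Finn: 12:15-13:00.
No common window is at least 75 minutes long.

none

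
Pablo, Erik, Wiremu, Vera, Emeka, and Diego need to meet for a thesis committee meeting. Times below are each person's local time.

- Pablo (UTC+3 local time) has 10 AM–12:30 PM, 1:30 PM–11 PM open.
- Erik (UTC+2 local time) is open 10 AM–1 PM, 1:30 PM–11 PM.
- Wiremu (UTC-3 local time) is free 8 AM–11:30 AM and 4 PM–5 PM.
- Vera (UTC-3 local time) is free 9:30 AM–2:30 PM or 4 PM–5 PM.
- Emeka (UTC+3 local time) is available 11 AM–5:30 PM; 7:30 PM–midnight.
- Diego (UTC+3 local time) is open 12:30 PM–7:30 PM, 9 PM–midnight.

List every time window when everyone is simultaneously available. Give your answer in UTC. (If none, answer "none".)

12:30-14:30, 19:00-20:00

Pablo in UTC: 07:00-09:30, 10:30-20:00 (subtract 3h to convert from UTC+3).
Erik in UTC: 08:00-11:00, 11:30-21:00 (subtract 2h to convert from UTC+2).
Wiremu in UTC: 11:00-14:30, 19:00-20:00 (add 3h to convert from UTC-3).
Vera in UTC: 12:30-17:30, 19:00-20:00 (add 3h to convert from UTC-3).
Emeka in UTC: 08:00-14:30, 16:30-21:00 (subtract 3h to convert from UTC+3).
Diego in UTC: 09:30-16:30, 18:00-21:00 (subtract 3h to convert from UTC+3).
Pablo ∩ Erik: 08:00-09:30, 10:30-11:00, 11:30-20:00.
Pablo ∩ Erik ∩ Wiremu: 11:30-14:30, 19:00-20:00.
Pablo ∩ Erik ∩ Wiremu ∩ Vera: 12:30-14:30, 19:00-20:00.
Pablo ∩ Erik ∩ Wiremu ∩ Vera ∩ Emeka: 12:30-14:30, 19:00-20:00.
Pablo ∩ Erik ∩ Wiremu ∩ Vera ∩ Emeka ∩ Diego: 12:30-14:30, 19:00-20:00.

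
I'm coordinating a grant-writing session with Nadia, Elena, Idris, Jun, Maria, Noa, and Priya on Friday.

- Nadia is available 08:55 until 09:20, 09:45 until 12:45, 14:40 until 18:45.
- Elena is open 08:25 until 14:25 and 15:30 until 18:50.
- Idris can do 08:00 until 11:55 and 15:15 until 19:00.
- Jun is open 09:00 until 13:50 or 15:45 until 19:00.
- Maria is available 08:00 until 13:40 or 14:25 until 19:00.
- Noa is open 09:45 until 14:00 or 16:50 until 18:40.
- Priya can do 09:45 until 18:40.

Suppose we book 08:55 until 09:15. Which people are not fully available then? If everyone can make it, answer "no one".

Nadia: free for 08:55-09:15. Elena: free for 08:55-09:15. Idris: free for 08:55-09:15. Jun: not fully free for 08:55-09:15. Maria: free for 08:55-09:15. Noa: not fully free for 08:55-09:15. Priya: not fully free for 08:55-09:15.

Jun, Noa, Priya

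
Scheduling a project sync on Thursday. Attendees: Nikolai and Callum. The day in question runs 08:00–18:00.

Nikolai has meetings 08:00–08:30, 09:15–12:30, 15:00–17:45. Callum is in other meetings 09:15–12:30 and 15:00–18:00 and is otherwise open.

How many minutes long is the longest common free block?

Nikolai free: 08:30-09:15, 12:30-15:00, 17:45-18:00 (invert busy blocks within the working day).
Callum free: 08:00-09:15, 12:30-15:00 (invert busy blocks within the working day).
Nikolai ∩ Callum: 08:30-09:15, 12:30-15:00.
So the common availability across everyone is 08:30-09:15, 12:30-15:00.
The longest is 12:30-15:00 at 150 minutes.

150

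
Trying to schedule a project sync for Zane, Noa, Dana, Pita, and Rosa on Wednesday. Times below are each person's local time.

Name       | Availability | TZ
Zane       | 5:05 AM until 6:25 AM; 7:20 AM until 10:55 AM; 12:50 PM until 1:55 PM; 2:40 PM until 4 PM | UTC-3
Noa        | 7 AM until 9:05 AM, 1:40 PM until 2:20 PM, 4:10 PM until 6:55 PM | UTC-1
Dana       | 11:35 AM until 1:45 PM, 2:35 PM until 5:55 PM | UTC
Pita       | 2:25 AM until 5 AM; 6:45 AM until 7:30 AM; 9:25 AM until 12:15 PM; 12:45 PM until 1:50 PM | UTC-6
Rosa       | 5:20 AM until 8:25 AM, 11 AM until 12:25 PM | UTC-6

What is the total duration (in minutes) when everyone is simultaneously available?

15

Zane in UTC: 08:05-09:25, 10:20-13:55, 15:50-16:55, 17:40-19:00 (add 3h to convert from UTC-3).
Noa in UTC: 08:00-10:05, 14:40-15:20, 17:10-19:55 (add 1h to convert from UTC-1).
Dana in UTC: 11:35-13:45, 14:35-17:55.
Pita in UTC: 08:25-11:00, 12:45-13:30, 15:25-18:15, 18:45-19:50 (add 6h to convert from UTC-6).
Rosa in UTC: 11:20-14:25, 17:00-18:25 (add 6h to convert from UTC-6).
Zane ∩ Noa: 08:05-09:25, 17:40-19:00.
Zane ∩ Noa ∩ Dana: 17:40-17:55.
Zane ∩ Noa ∩ Dana ∩ Pita: 17:40-17:55.
Zane ∩ Noa ∩ Dana ∩ Pita ∩ Rosa: 17:40-17:55.
That's a single block of 15 minutes.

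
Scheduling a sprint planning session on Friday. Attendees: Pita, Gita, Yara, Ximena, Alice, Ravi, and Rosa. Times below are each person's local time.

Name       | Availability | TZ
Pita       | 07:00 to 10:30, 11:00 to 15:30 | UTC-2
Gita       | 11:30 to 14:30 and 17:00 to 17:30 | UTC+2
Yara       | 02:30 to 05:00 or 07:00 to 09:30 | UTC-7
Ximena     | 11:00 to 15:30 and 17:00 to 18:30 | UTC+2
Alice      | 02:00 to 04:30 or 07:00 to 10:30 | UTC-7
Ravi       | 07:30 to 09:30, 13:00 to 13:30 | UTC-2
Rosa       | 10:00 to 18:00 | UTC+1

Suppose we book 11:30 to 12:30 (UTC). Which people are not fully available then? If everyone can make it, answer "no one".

Pita in UTC: 09:00-12:30, 13:00-17:30 (add 2h to convert from UTC-2).
Gita in UTC: 09:30-12:30, 15:00-15:30 (subtract 2h to convert from UTC+2).
Yara in UTC: 09:30-12:00, 14:00-16:30 (add 7h to convert from UTC-7).
Ximena in UTC: 09:00-13:30, 15:00-16:30 (subtract 2h to convert from UTC+2).
Alice in UTC: 09:00-11:30, 14:00-17:30 (add 7h to convert from UTC-7).
Ravi in UTC: 09:30-11:30, 15:00-15:30 (add 2h to convert from UTC-2).
Rosa in UTC: 09:00-17:00 (subtract 1h to convert from UTC+1).
Pita: free for 11:30-12:30. Gita: free for 11:30-12:30. Yara: not fully free for 11:30-12:30. Ximena: free for 11:30-12:30. Alice: not fully free for 11:30-12:30. Ravi: not fully free for 11:30-12:30. Rosa: free for 11:30-12:30.

Alice, Ravi, Yara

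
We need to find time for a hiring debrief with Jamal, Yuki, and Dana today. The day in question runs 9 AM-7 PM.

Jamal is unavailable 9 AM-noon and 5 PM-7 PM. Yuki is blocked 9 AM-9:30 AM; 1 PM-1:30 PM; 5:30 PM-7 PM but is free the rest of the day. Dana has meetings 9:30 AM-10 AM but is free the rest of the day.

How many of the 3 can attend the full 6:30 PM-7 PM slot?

Jamal free: 12:00-17:00 (invert busy blocks within the working day).
Yuki free: 09:30-13:00, 13:30-17:30 (invert busy blocks within the working day).
Dana free: 09:00-09:30, 10:00-19:00 (invert busy blocks within the working day).
Dana can make the full 18:30-19:00 slot — that's 1.

1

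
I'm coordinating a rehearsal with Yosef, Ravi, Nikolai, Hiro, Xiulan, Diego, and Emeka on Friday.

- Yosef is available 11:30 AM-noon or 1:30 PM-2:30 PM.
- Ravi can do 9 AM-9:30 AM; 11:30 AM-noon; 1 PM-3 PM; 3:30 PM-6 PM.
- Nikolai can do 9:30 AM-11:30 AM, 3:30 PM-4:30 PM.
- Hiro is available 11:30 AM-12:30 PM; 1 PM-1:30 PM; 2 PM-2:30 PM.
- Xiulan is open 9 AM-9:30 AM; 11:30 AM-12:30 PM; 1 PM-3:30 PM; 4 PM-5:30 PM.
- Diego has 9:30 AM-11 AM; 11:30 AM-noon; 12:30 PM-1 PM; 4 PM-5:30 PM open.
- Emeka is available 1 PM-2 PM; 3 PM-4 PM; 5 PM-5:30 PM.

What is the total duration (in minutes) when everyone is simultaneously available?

0

Yosef ∩ Ravi: 11:30-12:00, 13:30-14:30.
Yosef ∩ Ravi ∩ Nikolai: ∅.
Yosef ∩ Ravi ∩ Nikolai ∩ Hiro: ∅.
Yosef ∩ Ravi ∩ Nikolai ∩ Hiro ∩ Xiulan: ∅.
Yosef ∩ Ravi ∩ Nikolai ∩ Hiro ∩ Xiulan ∩ Diego: ∅.
Yosef ∩ Ravi ∩ Nikolai ∩ Hiro ∩ Xiulan ∩ Diego ∩ Emeka: ∅.
There is no time when everyone is free.
There is no common window, so the total is 0 minutes.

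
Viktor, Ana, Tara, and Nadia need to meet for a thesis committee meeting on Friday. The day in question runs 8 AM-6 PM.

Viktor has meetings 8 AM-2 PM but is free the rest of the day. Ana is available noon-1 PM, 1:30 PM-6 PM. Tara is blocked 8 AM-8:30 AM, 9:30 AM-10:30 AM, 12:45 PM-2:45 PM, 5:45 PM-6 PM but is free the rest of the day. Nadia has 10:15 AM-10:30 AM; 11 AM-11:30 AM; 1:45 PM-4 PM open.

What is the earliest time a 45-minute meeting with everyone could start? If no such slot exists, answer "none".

14:45

Viktor free: 14:00-18:00 (invert busy blocks within the working day).
Ana free: 12:00-13:00, 13:30-18:00.
Tara free: 08:30-09:30, 10:30-12:45, 14:45-17:45 (invert busy blocks within the working day).
Nadia free: 10:15-10:30, 11:00-11:30, 13:45-16:00.
Viktor ∩ Ana: 14:00-18:00.
Viktor ∩ Ana ∩ Tara: 14:45-17:45.
Viktor ∩ Ana ∩ Tara ∩ Nadia: 14:45-16:00.
The first common window of at least 45 minutes is 14:45-16:00, so the earliest start is 14:45.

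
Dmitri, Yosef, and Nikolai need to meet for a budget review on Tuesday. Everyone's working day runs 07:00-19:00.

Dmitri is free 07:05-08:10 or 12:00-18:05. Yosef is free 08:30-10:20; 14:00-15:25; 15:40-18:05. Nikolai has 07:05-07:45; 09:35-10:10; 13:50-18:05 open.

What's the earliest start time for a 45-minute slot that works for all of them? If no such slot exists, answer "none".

14:00

Dmitri ∩ Yosef: 14:00-15:25, 15:40-18:05.
Dmitri ∩ Yosef ∩ Nikolai: 14:00-15:25, 15:40-18:05.
The first common window of at least 45 minutes is 14:00-15:25, so the earliest start is 14:00.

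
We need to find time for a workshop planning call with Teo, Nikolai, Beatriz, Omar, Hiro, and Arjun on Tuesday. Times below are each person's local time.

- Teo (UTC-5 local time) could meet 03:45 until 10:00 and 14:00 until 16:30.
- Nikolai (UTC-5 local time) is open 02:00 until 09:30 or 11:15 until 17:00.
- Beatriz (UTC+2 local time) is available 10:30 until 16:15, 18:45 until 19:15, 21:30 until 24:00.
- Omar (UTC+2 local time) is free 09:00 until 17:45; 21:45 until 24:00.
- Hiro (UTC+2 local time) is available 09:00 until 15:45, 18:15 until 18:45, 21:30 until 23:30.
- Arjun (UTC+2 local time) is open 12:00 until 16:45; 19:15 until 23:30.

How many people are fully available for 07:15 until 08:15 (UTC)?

3

Teo in UTC: 08:45-15:00, 19:00-21:30 (add 5h to convert from UTC-5).
Nikolai in UTC: 07:00-14:30, 16:15-22:00 (add 5h to convert from UTC-5).
Beatriz in UTC: 08:30-14:15, 16:45-17:15, 19:30-22:00 (subtract 2h to convert from UTC+2).
Omar in UTC: 07:00-15:45, 19:45-22:00 (subtract 2h to convert from UTC+2).
Hiro in UTC: 07:00-13:45, 16:15-16:45, 19:30-21:30 (subtract 2h to convert from UTC+2).
Arjun in UTC: 10:00-14:45, 17:15-21:30 (subtract 2h to convert from UTC+2).
Nikolai, Omar, and Hiro can make the full 07:15-08:15 slot — that's 3.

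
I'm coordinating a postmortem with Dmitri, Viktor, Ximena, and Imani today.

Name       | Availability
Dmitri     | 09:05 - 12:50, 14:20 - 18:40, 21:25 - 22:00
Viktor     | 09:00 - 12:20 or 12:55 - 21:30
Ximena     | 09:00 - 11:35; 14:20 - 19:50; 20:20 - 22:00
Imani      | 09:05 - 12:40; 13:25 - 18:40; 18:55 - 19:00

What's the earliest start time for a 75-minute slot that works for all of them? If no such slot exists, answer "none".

09:05

Dmitri ∩ Viktor: 09:05-12:20, 14:20-18:40, 21:25-21:30.
Dmitri ∩ Viktor ∩ Ximena: 09:05-11:35, 14:20-18:40, 21:25-21:30.
Dmitri ∩ Viktor ∩ Ximena ∩ Imani: 09:05-11:35, 14:20-18:40.
The first common window of at least 75 minutes is 09:05-11:35, so the earliest start is 09:05.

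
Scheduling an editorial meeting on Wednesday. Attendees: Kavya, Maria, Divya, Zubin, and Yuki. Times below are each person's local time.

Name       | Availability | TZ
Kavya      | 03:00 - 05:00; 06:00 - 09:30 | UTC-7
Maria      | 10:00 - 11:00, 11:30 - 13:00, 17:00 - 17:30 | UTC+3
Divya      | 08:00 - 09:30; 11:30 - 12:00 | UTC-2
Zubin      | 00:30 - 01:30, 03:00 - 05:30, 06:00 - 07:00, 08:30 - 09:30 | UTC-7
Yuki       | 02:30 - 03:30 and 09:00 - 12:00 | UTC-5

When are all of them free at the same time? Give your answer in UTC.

Kavya in UTC: 10:00-12:00, 13:00-16:30 (add 7h to convert from UTC-7).
Maria in UTC: 07:00-08:00, 08:30-10:00, 14:00-14:30 (subtract 3h to convert from UTC+3).
Divya in UTC: 10:00-11:30, 13:30-14:00 (add 2h to convert from UTC-2).
Zubin in UTC: 07:30-08:30, 10:00-12:30, 13:00-14:00, 15:30-16:30 (add 7h to convert from UTC-7).
Yuki in UTC: 07:30-08:30, 14:00-17:00 (add 5h to convert from UTC-5).
Kavya ∩ Maria: 14:00-14:30.
Kavya ∩ Maria ∩ Divya: ∅.
Kavya ∩ Maria ∩ Divya ∩ Zubin: ∅.
Kavya ∩ Maria ∩ Divya ∩ Zubin ∩ Yuki: ∅.
There is no time when everyone is free.

none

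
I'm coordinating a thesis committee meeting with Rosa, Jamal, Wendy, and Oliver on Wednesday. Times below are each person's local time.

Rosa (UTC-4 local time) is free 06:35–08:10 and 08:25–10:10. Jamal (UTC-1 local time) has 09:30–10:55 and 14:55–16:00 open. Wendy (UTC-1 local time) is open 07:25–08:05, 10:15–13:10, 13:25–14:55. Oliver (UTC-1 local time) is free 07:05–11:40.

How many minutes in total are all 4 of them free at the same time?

Rosa in UTC: 10:35-12:10, 12:25-14:10 (add 4h to convert from UTC-4).
Jamal in UTC: 10:30-11:55, 15:55-17:00 (add 1h to convert from UTC-1).
Wendy in UTC: 08:25-09:05, 11:15-14:10, 14:25-15:55 (add 1h to convert from UTC-1).
Oliver in UTC: 08:05-12:40 (add 1h to convert from UTC-1).
Rosa ∩ Jamal: 10:35-11:55.
Rosa ∩ Jamal ∩ Wendy: 11:15-11:55.
Rosa ∩ Jamal ∩ Wendy ∩ Oliver: 11:15-11:55.
That's a single block of 40 minutes.

40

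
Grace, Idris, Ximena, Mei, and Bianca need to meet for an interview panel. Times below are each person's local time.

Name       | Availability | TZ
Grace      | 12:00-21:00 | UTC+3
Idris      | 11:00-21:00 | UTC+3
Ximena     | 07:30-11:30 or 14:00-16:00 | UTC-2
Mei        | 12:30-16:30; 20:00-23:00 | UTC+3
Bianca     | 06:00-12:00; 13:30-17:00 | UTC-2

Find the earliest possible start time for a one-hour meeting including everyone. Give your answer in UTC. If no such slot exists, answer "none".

Grace in UTC: 09:00-18:00 (subtract 3h to convert from UTC+3).
Idris in UTC: 08:00-18:00 (subtract 3h to convert from UTC+3).
Ximena in UTC: 09:30-13:30, 16:00-18:00 (add 2h to convert from UTC-2).
Mei in UTC: 09:30-13:30, 17:00-20:00 (subtract 3h to convert from UTC+3).
Bianca in UTC: 08:00-14:00, 15:30-19:00 (add 2h to convert from UTC-2).
Grace ∩ Idris: 09:00-18:00.
Grace ∩ Idris ∩ Ximena: 09:30-13:30, 16:00-18:00.
Grace ∩ Idris ∩ Ximena ∩ Mei: 09:30-13:30, 17:00-18:00.
Grace ∩ Idris ∩ Ximena ∩ Mei ∩ Bianca: 09:30-13:30, 17:00-18:00.
The first common window of at least 60 minutes is 09:30-13:30, so the earliest start is 09:30.

09:30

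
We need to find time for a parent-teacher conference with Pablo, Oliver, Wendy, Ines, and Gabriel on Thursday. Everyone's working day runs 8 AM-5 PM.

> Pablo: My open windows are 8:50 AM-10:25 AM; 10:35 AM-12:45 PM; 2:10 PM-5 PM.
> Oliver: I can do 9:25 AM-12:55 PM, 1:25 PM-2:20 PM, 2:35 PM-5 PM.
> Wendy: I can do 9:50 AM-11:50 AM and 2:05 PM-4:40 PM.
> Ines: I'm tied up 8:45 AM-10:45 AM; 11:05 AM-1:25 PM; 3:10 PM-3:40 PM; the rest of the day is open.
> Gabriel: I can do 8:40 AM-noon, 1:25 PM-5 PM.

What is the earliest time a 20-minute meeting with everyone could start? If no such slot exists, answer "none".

10:45

Pablo free: 08:50-10:25, 10:35-12:45, 14:10-17:00.
Oliver free: 09:25-12:55, 13:25-14:20, 14:35-17:00.
Wendy free: 09:50-11:50, 14:05-16:40.
Ines free: 08:00-08:45, 10:45-11:05, 13:25-15:10, 15:40-17:00 (invert busy blocks within the working day).
Gabriel free: 08:40-12:00, 13:25-17:00.
Pablo ∩ Oliver: 09:25-10:25, 10:35-12:45, 14:10-14:20, 14:35-17:00.
Pablo ∩ Oliver ∩ Wendy: 09:50-10:25, 10:35-11:50, 14:10-14:20, 14:35-16:40.
Pablo ∩ Oliver ∩ Wendy ∩ Ines: 10:45-11:05, 14:10-14:20, 14:35-15:10, 15:40-16:40.
Pablo ∩ Oliver ∩ Wendy ∩ Ines ∩ Gabriel: 10:45-11:05, 14:10-14:20, 14:35-15:10, 15:40-16:40.
So the common availability across everyone is 10:45-11:05, 14:10-14:20, 14:35-15:10, 15:40-16:40.
The first common window of at least 20 minutes is 10:45-11:05, so the earliest start is 10:45.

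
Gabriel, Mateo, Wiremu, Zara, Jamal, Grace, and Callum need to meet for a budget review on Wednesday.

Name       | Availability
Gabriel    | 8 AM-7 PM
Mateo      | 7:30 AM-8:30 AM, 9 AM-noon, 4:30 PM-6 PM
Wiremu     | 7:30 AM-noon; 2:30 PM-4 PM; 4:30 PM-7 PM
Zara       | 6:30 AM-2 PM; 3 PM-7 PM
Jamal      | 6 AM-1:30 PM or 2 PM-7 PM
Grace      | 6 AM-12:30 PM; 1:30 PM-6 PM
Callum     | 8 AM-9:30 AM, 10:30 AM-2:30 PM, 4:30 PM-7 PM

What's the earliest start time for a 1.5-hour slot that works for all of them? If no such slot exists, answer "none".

Gabriel ∩ Mateo: 08:00-08:30, 09:00-12:00, 16:30-18:00.
Gabriel ∩ Mateo ∩ Wiremu: 08:00-08:30, 09:00-12:00, 16:30-18:00.
Gabriel ∩ Mateo ∩ Wiremu ∩ Zara: 08:00-08:30, 09:00-12:00, 16:30-18:00.
Gabriel ∩ Mateo ∩ Wiremu ∩ Zara ∩ Jamal: 08:00-08:30, 09:00-12:00, 16:30-18:00.
Gabriel ∩ Mateo ∩ Wiremu ∩ Zara ∩ Jamal ∩ Grace: 08:00-08:30, 09:00-12:00, 16:30-18:00.
Gabriel ∩ Mateo ∩ Wiremu ∩ Zara ∩ Jamal ∩ Grace ∩ Callum: 08:00-08:30, 09:00-09:30, 10:30-12:00, 16:30-18:00.
So the common availability across everyone is 08:00-08:30, 09:00-09:30, 10:30-12:00, 16:30-18:00.
The first common window of at least 90 minutes is 10:30-12:00, so the earliest start is 10:30.

10:30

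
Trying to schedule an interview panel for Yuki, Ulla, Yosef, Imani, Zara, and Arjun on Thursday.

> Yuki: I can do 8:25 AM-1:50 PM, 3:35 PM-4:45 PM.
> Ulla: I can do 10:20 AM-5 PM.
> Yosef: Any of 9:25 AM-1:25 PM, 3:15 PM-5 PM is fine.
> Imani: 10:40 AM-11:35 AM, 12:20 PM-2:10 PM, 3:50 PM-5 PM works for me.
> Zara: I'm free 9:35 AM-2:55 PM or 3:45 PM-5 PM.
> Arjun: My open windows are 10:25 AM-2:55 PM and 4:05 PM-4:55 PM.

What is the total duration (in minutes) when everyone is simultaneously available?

Yuki ∩ Ulla: 10:20-13:50, 15:35-16:45.
Yuki ∩ Ulla ∩ Yosef: 10:20-13:25, 15:35-16:45.
Yuki ∩ Ulla ∩ Yosef ∩ Imani: 10:40-11:35, 12:20-13:25, 15:50-16:45.
Yuki ∩ Ulla ∩ Yosef ∩ Imani ∩ Zara: 10:40-11:35, 12:20-13:25, 15:50-16:45.
Yuki ∩ Ulla ∩ Yosef ∩ Imani ∩ Zara ∩ Arjun: 10:40-11:35, 12:20-13:25, 16:05-16:45.
Summing the common windows: 55 + 65 + 40 = 160 minutes.

160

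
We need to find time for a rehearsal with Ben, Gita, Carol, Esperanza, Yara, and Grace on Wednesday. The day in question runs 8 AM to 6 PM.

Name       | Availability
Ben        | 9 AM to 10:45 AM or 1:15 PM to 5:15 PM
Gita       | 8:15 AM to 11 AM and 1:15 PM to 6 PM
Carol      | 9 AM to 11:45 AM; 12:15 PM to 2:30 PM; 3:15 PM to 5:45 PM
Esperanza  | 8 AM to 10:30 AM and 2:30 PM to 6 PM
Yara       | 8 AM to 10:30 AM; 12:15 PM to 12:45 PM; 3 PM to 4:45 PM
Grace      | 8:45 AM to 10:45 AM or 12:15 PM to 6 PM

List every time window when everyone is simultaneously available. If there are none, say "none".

09:00-10:30, 15:15-16:45

Ben ∩ Gita: 09:00-10:45, 13:15-17:15.
Ben ∩ Gita ∩ Carol: 09:00-10:45, 13:15-14:30, 15:15-17:15.
Ben ∩ Gita ∩ Carol ∩ Esperanza: 09:00-10:30, 15:15-17:15.
Ben ∩ Gita ∩ Carol ∩ Esperanza ∩ Yara: 09:00-10:30, 15:15-16:45.
Ben ∩ Gita ∩ Carol ∩ Esperanza ∩ Yara ∩ Grace: 09:00-10:30, 15:15-16:45.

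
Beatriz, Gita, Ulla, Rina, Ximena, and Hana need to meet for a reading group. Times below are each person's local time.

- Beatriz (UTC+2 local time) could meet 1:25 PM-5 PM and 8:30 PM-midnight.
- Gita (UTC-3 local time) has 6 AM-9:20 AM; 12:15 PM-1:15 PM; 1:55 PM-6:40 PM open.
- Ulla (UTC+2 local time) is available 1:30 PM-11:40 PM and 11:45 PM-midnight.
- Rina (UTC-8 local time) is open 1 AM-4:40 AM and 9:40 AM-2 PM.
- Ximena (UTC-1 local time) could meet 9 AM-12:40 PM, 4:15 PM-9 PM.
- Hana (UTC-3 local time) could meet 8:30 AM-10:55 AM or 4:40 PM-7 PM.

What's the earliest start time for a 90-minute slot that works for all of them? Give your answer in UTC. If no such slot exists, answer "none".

Beatriz in UTC: 11:25-15:00, 18:30-22:00 (subtract 2h to convert from UTC+2).
Gita in UTC: 09:00-12:20, 15:15-16:15, 16:55-21:40 (add 3h to convert from UTC-3).
Ulla in UTC: 11:30-21:40, 21:45-22:00 (subtract 2h to convert from UTC+2).
Rina in UTC: 09:00-12:40, 17:40-22:00 (add 8h to convert from UTC-8).
Ximena in UTC: 10:00-13:40, 17:15-22:00 (add 1h to convert from UTC-1).
Hana in UTC: 11:30-13:55, 19:40-22:00 (add 3h to convert from UTC-3).
Beatriz ∩ Gita: 11:25-12:20, 18:30-21:40.
Beatriz ∩ Gita ∩ Ulla: 11:30-12:20, 18:30-21:40.
Beatriz ∩ Gita ∩ Ulla ∩ Rina: 11:30-12:20, 18:30-21:40.
Beatriz ∩ Gita ∩ Ulla ∩ Rina ∩ Ximena: 11:30-12:20, 18:30-21:40.
Beatriz ∩ Gita ∩ Ulla ∩ Rina ∩ Ximena ∩ Hana: 11:30-12:20, 19:40-21:40.
The first common window of at least 90 minutes is 19:40-21:40, so the earliest start is 19:40.

19:40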